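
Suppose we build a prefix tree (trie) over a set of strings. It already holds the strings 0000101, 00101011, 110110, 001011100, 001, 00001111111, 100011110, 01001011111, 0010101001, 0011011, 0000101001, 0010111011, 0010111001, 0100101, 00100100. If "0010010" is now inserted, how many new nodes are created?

0

"0010010" is already a full path in the trie; only an end-marker is added.
No new nodes are needed: 0.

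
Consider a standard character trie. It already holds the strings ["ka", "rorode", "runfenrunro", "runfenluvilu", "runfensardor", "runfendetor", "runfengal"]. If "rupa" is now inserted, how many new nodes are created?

"ru" is already a path in the trie; the remaining "pa" must be added.
New nodes needed: |"rupa"| − 2 = 4 − 2 = 2.

2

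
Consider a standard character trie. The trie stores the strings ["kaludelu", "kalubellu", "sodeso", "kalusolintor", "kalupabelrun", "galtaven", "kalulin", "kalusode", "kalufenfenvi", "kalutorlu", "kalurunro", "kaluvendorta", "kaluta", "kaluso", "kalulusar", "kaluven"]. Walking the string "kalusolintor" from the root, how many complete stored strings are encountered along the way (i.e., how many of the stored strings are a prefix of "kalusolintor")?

2

Check each prefix of "kalusolintor" against the stored set — each match is an end-marker on the path.
Prefixes of the query that are stored words: "kaluso", "kalusolintor"
Count: 2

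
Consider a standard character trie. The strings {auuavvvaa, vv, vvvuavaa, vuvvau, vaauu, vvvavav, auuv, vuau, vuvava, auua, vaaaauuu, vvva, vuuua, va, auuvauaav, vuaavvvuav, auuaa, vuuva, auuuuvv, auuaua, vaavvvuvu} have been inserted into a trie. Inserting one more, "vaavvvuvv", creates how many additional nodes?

Walking "vaavvvuvv" from the root, the first 8 characters ("vaavvvuv") follow existing edges; "v" is the first miss.
Each of the 1 remaining characters creates one node.

1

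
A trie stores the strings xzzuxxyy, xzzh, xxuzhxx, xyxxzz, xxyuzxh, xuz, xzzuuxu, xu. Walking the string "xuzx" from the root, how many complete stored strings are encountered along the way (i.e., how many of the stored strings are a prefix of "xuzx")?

2

Traverse "xuzx" character by character; count nodes along the way that are marked as word ends.
Prefixes of the query that are stored words: "xu", "xuz"
Count: 2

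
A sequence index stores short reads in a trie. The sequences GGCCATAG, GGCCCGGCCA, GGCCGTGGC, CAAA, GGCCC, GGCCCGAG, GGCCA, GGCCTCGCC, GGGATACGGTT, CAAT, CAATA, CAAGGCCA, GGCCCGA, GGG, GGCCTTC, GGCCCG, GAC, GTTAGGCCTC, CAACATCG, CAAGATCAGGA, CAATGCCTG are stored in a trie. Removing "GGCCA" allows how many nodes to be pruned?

0

A node on "GGCCA"'s path can go only if nothing else ends at it or branches off below it.
Every node on "GGCCA" is still needed (e.g. by "GGCCATAG"), so nothing is freed.
Nodes removed: 0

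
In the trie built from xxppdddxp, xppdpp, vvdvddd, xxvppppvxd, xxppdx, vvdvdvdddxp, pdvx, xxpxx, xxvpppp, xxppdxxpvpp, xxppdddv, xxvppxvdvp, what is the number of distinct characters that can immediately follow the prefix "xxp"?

The children of the "xxp" node are the distinct next characters among strings starting with "xxp".
Characters that immediately follow "xxp" among the stored strings: {p, x}.
That node has 2 child edges.

2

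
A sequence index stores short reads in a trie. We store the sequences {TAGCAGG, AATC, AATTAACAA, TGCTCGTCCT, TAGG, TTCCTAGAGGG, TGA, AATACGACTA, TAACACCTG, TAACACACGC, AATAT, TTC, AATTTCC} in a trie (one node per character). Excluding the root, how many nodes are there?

60

Trace insertions, counting only characters that open a new branch:
  "TAGCAGG" → 7 new (T, A, G, C, A, G, G)
  "AATC" → 4 new (A, A, T, C)
  "AATTAACAA" → prefix "AAT" already present; 6 new (T, A, A, C, A, A)
  "TGCTCGTCCT" → prefix "T" already present; 9 new (G, C, T, C, G, T, C, C, T)
  "TAGG" → prefix "TAG" already present; 1 new (G)
  "TTCCTAGAGGG" → prefix "T" already present; 10 new (T, C, C, T, A, G, A, G, G, G)
  "TGA" → prefix "TG" already present; 1 new (A)
  "AATACGACTA" → prefix "AAT" already present; 7 new (A, C, G, A, C, T, A)
  "TAACACCTG" → prefix "TA" already present; 7 new (A, C, A, C, C, T, G)
  "TAACACACGC" → prefix "TAACAC" already present; 4 new (A, C, G, C)
  "AATAT" → prefix "AATA" already present; 1 new (T)
  "TTC" → prefix "TTC" already present; 0 new (none)
  "AATTTCC" → prefix "AATT" already present; 3 new (T, C, C)
Total nodes = 7 + 4 + 6 + 9 + 1 + 10 + 1 + 7 + 7 + 4 + 1 + 0 + 3 = 60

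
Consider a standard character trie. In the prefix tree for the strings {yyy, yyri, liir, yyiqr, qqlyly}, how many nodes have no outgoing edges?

Leaves are exactly the stored words that no other stored word extends.
Those words: "liir", "qqlyly", "yyiqr", "yyri", "yyy"
Leaf count: 5

5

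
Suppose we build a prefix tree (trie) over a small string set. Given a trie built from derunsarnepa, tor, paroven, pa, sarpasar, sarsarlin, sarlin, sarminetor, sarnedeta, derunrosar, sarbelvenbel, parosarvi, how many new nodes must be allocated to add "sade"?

The longest prefix of "sade" already in the trie is "sa" (length 2).
So 4 − 2 = 2 new nodes.

2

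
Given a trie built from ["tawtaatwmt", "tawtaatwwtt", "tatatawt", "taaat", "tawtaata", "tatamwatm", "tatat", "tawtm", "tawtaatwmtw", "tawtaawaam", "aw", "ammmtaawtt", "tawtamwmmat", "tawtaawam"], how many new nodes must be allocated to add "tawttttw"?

The longest prefix of "tawttttw" already in the trie is "tawt" (length 4).
So 8 − 4 = 4 new nodes.

4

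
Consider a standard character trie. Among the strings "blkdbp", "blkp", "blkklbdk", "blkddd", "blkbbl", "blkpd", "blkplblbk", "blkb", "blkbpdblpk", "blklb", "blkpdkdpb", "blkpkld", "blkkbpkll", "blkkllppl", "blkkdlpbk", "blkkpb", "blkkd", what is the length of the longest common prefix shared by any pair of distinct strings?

The deepest shared node is where two words last agree before diverging.
e.g. "blkkd" and "blkkdlpbk" share the prefix "blkkd" of length 5; no pair shares a longer one.
Longest shared-prefix length: 5

5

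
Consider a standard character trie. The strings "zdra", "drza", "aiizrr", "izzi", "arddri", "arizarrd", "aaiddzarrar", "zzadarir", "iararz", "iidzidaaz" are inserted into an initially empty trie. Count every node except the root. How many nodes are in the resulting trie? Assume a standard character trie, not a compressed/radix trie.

59

Insert word by word; a character creates a node only if that edge doesn't already exist:
  "zdra" → 4 new (z, d, r, a)
  "drza" → 4 new (d, r, z, a)
  "aiizrr" → 6 new (a, i, i, z, r, r)
  "izzi" → 4 new (i, z, z, i)
  "arddri" → prefix "a" already present; 5 new (r, d, d, r, i)
  "arizarrd" → prefix "ar" already present; 6 new (i, z, a, r, r, d)
  "aaiddzarrar" → prefix "a" already present; 10 new (a, i, d, d, z, a, r, r, a, r)
  "zzadarir" → prefix "z" already present; 7 new (z, a, d, a, r, i, r)
  "iararz" → prefix "i" already present; 5 new (a, r, a, r, z)
  "iidzidaaz" → prefix "i" already present; 8 new (i, d, z, i, d, a, a, z)
Total nodes = 4 + 4 + 6 + 4 + 5 + 6 + 10 + 7 + 5 + 8 = 59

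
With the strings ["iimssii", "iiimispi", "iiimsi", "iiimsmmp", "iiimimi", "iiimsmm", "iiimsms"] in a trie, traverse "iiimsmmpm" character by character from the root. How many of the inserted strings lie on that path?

2

Traverse "iiimsmmpm" character by character; count nodes along the way that are marked as word ends.
Prefixes of the query that are stored words: "iiimsmm", "iiimsmmp"
Count: 2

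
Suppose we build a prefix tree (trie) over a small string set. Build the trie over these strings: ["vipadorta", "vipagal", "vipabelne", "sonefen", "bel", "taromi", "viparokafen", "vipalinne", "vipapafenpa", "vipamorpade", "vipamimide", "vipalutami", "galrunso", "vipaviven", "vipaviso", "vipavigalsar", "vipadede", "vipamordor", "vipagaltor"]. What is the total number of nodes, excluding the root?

99

Trace insertions, counting only characters that open a new branch:
  "vipadorta" → 9 new (v, i, p, a, d, o, r, t, a)
  "vipagal" → prefix "vipa" already present; 3 new (g, a, l)
  "vipabelne" → prefix "vipa" already present; 5 new (b, e, l, n, e)
  "sonefen" → 7 new (s, o, n, e, f, e, n)
  "bel" → 3 new (b, e, l)
  "taromi" → 6 new (t, a, r, o, m, i)
  "viparokafen" → prefix "vipa" already present; 7 new (r, o, k, a, f, e, n)
  "vipalinne" → prefix "vipa" already present; 5 new (l, i, n, n, e)
  "vipapafenpa" → prefix "vipa" already present; 7 new (p, a, f, e, n, p, a)
  "vipamorpade" → prefix "vipa" already present; 7 new (m, o, r, p, a, d, e)
  "vipamimide" → prefix "vipam" already present; 5 new (i, m, i, d, e)
  "vipalutami" → prefix "vipal" already present; 5 new (u, t, a, m, i)
  "galrunso" → 8 new (g, a, l, r, u, n, s, o)
  "vipaviven" → prefix "vipa" already present; 5 new (v, i, v, e, n)
  "vipaviso" → prefix "vipavi" already present; 2 new (s, o)
  "vipavigalsar" → prefix "vipavi" already present; 6 new (g, a, l, s, a, r)
  "vipadede" → prefix "vipad" already present; 3 new (e, d, e)
  "vipamordor" → prefix "vipamor" already present; 3 new (d, o, r)
  "vipagaltor" → prefix "vipagal" already present; 3 new (t, o, r)
Total nodes = 9 + 3 + 5 + 7 + 3 + 6 + 7 + 5 + 7 + 7 + 5 + 5 + 8 + 5 + 2 + 6 + 3 + 3 + 3 = 99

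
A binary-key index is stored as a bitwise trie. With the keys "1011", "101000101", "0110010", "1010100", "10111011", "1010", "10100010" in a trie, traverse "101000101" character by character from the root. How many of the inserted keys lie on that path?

3

Check each prefix of "101000101" against the stored set — each match is an end-marker on the path.
Prefixes of the query that are stored words: "1010", "10100010", "101000101"
Count: 3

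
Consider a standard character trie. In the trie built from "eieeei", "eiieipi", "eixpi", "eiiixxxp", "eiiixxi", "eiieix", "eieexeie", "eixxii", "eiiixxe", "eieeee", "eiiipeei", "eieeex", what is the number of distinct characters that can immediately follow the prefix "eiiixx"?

3

The children of the "eiiixx" node are the distinct next characters among strings starting with "eiiixx".
Characters that immediately follow "eiiixx" among the stored strings: {e, i, x}.
That node has 3 child edges.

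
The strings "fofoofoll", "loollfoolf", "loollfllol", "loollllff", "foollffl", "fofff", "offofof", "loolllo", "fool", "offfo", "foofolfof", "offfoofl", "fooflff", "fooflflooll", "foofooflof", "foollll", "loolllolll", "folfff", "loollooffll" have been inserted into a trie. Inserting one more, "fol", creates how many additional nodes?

0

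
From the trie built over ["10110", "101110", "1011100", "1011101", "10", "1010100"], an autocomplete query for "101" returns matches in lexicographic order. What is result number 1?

1010100

DFS of the "101" subtree visits, in order: "1010100", "10110", "101110", "1011100", "1011101"
The 1st is 1010100.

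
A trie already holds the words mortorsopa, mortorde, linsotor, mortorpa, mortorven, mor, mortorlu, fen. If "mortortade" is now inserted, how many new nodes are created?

"mortor" is already a path in the trie; the remaining "tade" must be added.
So 10 − 6 = 4 new nodes.

4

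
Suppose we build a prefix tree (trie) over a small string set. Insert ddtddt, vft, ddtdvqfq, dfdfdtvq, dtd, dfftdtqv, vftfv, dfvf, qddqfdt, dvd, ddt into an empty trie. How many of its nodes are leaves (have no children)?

9

A leaf is a node with no children — equivalently, the end of a word that is not a proper prefix of any other stored word.
Those words: "ddtddt", "ddtdvqfq", "dfdfdtvq", "dfftdtqv", "dfvf", "dtd", "dvd", "qddqfdt", "vftfv"
Leaf count: 9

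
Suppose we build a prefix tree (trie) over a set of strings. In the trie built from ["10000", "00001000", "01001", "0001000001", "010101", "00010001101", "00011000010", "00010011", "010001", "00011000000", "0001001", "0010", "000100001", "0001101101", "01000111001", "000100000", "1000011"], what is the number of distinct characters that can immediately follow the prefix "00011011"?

1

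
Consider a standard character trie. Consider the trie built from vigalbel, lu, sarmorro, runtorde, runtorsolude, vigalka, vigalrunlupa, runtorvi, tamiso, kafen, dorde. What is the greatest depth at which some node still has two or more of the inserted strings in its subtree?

6

The deepest shared node is where two words last agree before diverging.
e.g. "runtorde" and "runtorsolude" share the prefix "runtor" of length 6; no pair shares a longer one.
Longest shared-prefix length: 6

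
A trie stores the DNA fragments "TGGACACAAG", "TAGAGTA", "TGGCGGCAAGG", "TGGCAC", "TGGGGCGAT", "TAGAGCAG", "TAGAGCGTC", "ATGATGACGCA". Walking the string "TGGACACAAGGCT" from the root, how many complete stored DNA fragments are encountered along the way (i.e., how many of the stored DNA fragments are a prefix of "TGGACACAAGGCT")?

1

Traverse "TGGACACAAGGCT" character by character; count nodes along the way that are marked as word ends.
Prefixes of the query that are stored words: "TGGACACAAG"
Count: 1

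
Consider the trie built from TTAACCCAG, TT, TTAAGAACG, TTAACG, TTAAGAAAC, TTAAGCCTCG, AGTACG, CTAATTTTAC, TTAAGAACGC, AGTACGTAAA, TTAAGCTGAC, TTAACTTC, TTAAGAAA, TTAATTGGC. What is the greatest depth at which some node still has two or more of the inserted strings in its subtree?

9

Look for the deepest trie node that still has at least two words in its subtree.
e.g. "TTAAGAACG" and "TTAAGAACGC" share the prefix "TTAAGAACG" of length 9; no pair shares a longer one.
Longest shared-prefix length: 9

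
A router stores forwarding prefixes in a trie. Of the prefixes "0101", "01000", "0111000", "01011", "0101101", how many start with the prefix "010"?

Walk to "010"; the words in its subtree are exactly those with that prefix.
Matches: "01000", "0101", "01011", "0101101"
Count: 4

4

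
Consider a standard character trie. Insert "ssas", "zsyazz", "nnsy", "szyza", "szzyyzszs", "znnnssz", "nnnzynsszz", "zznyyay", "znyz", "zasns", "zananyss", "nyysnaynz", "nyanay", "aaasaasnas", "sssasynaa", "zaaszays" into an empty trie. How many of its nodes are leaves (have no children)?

Leaves are exactly the stored words that no other stored word extends.
Those words: "aaasaasnas", "nnnzynsszz", "nnsy", "nyanay", "nyysnaynz", "ssas", "sssasynaa", "szyza", "szzyyzszs", "zaaszays", "zananyss", "zasns", "znnnssz", "znyz", "zsyazz", "zznyyay"
Leaf count: 16

16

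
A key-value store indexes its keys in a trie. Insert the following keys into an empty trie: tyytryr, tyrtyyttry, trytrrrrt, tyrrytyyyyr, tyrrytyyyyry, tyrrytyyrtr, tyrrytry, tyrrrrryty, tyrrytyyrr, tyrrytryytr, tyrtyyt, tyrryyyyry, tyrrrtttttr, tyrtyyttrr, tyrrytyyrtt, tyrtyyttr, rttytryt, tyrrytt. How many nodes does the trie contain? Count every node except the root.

69

Count nodes per top-level branch (shared prefixes stored once):
  'r'-branch (rttytryt): 8 nodes
  't'-branch (trytrrrrt, tyrrrrryty, tyrrrtttttr, tyrrytry, tyrrytryytr, tyrrytt, tyrrytyyrr, tyrrytyyrtr, tyrrytyyrtt, tyrrytyyyyr, tyrrytyyyyry, tyrryyyyry, tyrtyyt, tyrtyyttr, tyrtyyttrr, tyrtyyttry, tyytryr): 61 nodes
Sum: 69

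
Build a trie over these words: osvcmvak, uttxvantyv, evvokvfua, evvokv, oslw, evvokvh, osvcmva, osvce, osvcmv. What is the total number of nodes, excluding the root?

31

Trie structure (* marks end of a word):
(root)
├─ e
│  └─ v
│     └─ v
│        └─ o
│           └─ k
│              └─ v *
│                 ├─ f
│                 │  └─ u
│                 │     └─ a *
│                 └─ h *
├─ o
│  └─ s
│     ├─ l
│     │  └─ w *
│     └─ v
│        └─ c
│           ├─ e *
│           └─ m
│              └─ v *
│                 └─ a *
│                    └─ k *
└─ u
   └─ t
      └─ t
         └─ x
            └─ v
               └─ a
                  └─ n
                     └─ t
                        └─ y
                           └─ v *
Counting every labelled node above: 31.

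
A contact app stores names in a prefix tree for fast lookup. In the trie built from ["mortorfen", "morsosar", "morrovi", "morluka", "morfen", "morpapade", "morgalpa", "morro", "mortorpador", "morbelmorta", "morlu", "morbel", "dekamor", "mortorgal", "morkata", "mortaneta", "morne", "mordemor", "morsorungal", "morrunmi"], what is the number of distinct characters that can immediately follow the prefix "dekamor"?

The children of the "dekamor" node are the distinct next characters among strings starting with "dekamor".
No stored string extends past "dekamor".
That node has 0 child edges.

0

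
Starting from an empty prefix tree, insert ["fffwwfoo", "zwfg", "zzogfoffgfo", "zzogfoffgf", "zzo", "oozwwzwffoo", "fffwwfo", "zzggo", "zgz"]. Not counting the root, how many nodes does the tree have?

Trie structure (* marks end of a word):
(root)
├─ f
│  └─ f
│     └─ f
│        └─ w
│           └─ w
│              └─ f
│                 └─ o *
│                    └─ o *
├─ o
│  └─ o
│     └─ z
│        └─ w
│           └─ w
│              └─ z
│                 └─ w
│                    └─ f
│                       └─ f
│                          └─ o
│                             └─ o *
└─ z
   ├─ g
   │  └─ z *
   ├─ w
   │  └─ f
   │     └─ g *
   └─ z
      ├─ g
      │  └─ g
      │     └─ o *
      └─ o *
         └─ g
            └─ f
               └─ o
                  └─ f
                     └─ f
                        └─ g
                           └─ f *
                              └─ o *
Counting every labelled node above: 38.

38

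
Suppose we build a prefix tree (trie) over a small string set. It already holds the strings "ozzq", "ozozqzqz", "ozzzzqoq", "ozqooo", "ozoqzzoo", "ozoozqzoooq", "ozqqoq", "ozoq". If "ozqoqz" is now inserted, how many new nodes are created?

"ozqo" is already a path in the trie; the remaining "qz" must be added.
New nodes needed: |"ozqoqz"| − 4 = 6 − 4 = 2.

2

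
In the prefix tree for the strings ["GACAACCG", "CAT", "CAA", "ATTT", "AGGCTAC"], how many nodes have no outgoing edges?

5

Leaves are exactly the stored words that no other stored word extends.
Those words: "AGGCTAC", "ATTT", "CAA", "CAT", "GACAACCG"
Leaf count: 5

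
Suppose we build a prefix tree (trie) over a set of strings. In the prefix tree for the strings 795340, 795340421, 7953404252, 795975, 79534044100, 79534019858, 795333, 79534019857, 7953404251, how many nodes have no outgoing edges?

8

Leaves are exactly the stored words that no other stored word extends.
Those words: "795333", "79534019857", "79534019858", "795340421", "7953404251", "7953404252", "79534044100", "795975"
Leaf count: 8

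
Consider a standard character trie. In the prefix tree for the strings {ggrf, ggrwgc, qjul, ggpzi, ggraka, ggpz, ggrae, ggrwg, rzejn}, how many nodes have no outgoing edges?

A leaf is a node with no children — equivalently, the end of a word that is not a proper prefix of any other stored word.
Those words: "ggpzi", "ggrae", "ggraka", "ggrf", "ggrwgc", "qjul", "rzejn"
Leaf count: 7

7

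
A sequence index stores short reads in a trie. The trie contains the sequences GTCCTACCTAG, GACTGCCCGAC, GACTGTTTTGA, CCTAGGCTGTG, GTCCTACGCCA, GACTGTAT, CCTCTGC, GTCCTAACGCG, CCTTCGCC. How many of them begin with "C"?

3

Traverse to the node for "C", then collect every word in that subtree.
Words under "C": CCTAGGCTGTG, CCTCTGC, CCTTCGCC
Count: 3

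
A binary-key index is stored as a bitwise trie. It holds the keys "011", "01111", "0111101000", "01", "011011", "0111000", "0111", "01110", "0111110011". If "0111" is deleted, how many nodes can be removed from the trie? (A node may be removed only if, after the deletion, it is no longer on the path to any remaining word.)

After clearing the end-marker at "0111", prune upward until reaching a node still needed by another word.
Every node on "0111" is still needed (e.g. by "01111"), so nothing is freed.
Nodes removed: 0

0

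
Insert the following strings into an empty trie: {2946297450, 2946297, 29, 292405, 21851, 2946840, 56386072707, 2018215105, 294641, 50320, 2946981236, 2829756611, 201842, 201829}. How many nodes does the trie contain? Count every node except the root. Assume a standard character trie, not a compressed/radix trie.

Count nodes per top-level branch (shared prefixes stored once):
  '2'-branch (2018215105, 201829, 201842, 21851, 2829756611, 29, 292405, 2946297, 2946297450, 294641, 2946840, 2946981236): 50 nodes
  '5'-branch (50320, 56386072707): 15 nodes
Sum: 65

65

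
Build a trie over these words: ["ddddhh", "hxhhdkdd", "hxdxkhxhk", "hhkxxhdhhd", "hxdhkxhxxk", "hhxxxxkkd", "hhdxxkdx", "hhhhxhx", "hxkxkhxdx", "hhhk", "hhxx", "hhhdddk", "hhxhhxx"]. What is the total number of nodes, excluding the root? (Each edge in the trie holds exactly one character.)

71

For each word, the new-node count is its length minus the longest prefix already in the trie:
  "ddddhh" → 6 new (d, d, d, d, h, h)
  "hxhhdkdd" → 8 new (h, x, h, h, d, k, d, d)
  "hxdxkhxhk" → prefix "hx" already present; 7 new (d, x, k, h, x, h, k)
  "hhkxxhdhhd" → prefix "h" already present; 9 new (h, k, x, x, h, d, h, h, d)
  "hxdhkxhxxk" → prefix "hxd" already present; 7 new (h, k, x, h, x, x, k)
  "hhxxxxkkd" → prefix "hh" already present; 7 new (x, x, x, x, k, k, d)
  "hhdxxkdx" → prefix "hh" already present; 6 new (d, x, x, k, d, x)
  "hhhhxhx" → prefix "hh" already present; 5 new (h, h, x, h, x)
  "hxkxkhxdx" → prefix "hx" already present; 7 new (k, x, k, h, x, d, x)
  "hhhk" → prefix "hhh" already present; 1 new (k)
  "hhxx" → prefix "hhxx" already present; 0 new (none)
  "hhhdddk" → prefix "hhh" already present; 4 new (d, d, d, k)
  "hhxhhxx" → prefix "hhx" already present; 4 new (h, h, x, x)
Total nodes = 6 + 8 + 7 + 9 + 7 + 7 + 6 + 5 + 7 + 1 + 0 + 4 + 4 = 71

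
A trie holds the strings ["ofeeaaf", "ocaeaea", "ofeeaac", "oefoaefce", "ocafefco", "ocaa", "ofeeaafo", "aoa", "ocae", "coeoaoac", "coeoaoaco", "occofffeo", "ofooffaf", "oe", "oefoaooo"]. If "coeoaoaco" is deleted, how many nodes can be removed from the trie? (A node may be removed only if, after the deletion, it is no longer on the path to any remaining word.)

1

After clearing the end-marker at "coeoaoaco", prune upward until reaching a node still needed by another word.
The suffix "o" (1 node) is used only by "coeoaoaco"; "coeoaoac" is itself a stored word, so pruning stops there.
Nodes removed: 1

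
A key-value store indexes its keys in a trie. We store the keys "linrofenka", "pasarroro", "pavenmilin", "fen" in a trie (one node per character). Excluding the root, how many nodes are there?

Trace insertions, counting only characters that open a new branch:
  "linrofenka" → 10 new (l, i, n, r, o, f, e, n, k, a)
  "pasarroro" → 9 new (p, a, s, a, r, r, o, r, o)
  "pavenmilin" → prefix "pa" already present; 8 new (v, e, n, m, i, l, i, n)
  "fen" → 3 new (f, e, n)
Total nodes = 10 + 9 + 8 + 3 = 30

30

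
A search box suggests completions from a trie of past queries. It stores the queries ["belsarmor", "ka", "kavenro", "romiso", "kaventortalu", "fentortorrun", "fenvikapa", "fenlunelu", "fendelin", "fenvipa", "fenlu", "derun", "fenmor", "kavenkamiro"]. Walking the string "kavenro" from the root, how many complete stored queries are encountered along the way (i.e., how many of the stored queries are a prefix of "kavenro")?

2

Check each prefix of "kavenro" against the stored set — each match is an end-marker on the path.
Prefixes of the query that are stored words: "ka", "kavenro"
Count: 2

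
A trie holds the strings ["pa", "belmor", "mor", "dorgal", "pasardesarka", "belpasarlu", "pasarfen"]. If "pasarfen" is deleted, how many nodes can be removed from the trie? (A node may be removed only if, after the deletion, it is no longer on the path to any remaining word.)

Walk "pasarfen" from the leaf back toward the root, removing each node that no remaining word uses.
The suffix "fen" (3 nodes) is used only by "pasarfen"; the node for "pasar" still has the child "d", so pruning stops there.
Nodes removed: 3

3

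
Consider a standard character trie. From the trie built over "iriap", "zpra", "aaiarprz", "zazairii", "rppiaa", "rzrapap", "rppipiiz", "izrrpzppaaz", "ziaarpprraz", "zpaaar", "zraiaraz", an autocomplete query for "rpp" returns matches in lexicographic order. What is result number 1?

DFS of the "rpp" subtree visits, in order: "rppiaa", "rppipiiz"
The 1st is rppiaa.

rppiaa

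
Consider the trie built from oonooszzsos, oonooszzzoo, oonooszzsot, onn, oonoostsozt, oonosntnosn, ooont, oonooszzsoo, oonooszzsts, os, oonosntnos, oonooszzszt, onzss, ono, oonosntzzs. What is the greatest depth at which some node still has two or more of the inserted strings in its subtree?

The deepest shared node is where two words last agree before diverging.
"oonooszzsoo" and "oonooszzsos" agree on "oonooszzso" (10 characters) before diverging; nothing deeper is shared.
Longest shared-prefix length: 10

10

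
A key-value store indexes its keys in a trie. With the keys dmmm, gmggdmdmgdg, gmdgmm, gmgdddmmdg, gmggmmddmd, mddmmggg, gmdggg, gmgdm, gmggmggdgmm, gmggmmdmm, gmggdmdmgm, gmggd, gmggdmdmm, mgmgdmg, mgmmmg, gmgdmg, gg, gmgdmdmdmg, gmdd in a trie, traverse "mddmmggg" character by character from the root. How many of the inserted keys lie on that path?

1

Walk "mddmmggg" from the root; an end-of-word marker is hit whenever a stored word is a prefix of "mddmmggg".
Prefixes of the query that are stored words: "mddmmggg"
Count: 1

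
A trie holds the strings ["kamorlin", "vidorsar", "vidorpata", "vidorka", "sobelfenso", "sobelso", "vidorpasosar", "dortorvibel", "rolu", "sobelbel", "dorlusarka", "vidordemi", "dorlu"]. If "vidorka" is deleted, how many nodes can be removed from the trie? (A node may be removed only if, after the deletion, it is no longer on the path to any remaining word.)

A node on "vidorka"'s path can go only if nothing else ends at it or branches off below it.
The suffix "ka" (2 nodes) is used only by "vidorka"; the node for "vidor" still has the child "s", so pruning stops there.
Nodes removed: 2

2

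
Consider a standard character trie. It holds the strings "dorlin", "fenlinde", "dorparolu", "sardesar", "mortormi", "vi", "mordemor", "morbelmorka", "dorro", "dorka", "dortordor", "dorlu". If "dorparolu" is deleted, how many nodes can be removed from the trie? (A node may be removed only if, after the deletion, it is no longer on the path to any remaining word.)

After clearing the end-marker at "dorparolu", prune upward until reaching a node still needed by another word.
The suffix "parolu" (6 nodes) is used only by "dorparolu"; the node for "dor" still has the child "l", so pruning stops there.
Nodes removed: 6

6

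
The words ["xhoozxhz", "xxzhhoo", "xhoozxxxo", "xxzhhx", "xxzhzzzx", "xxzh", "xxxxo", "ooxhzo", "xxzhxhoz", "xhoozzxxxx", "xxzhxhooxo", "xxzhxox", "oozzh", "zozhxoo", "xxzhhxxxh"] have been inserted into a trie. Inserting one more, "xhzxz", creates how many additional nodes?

3

The longest prefix of "xhzxz" already in the trie is "xh" (length 2).
Each of the 3 remaining characters creates one node.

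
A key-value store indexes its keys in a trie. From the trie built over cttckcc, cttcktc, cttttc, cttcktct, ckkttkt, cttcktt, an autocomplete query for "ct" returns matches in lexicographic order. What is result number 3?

cttcktct

Filter for "ct…" and sort: "cttckcc", "cttcktc", "cttcktct", "cttcktt", "cttttc"
Position 3: cttcktct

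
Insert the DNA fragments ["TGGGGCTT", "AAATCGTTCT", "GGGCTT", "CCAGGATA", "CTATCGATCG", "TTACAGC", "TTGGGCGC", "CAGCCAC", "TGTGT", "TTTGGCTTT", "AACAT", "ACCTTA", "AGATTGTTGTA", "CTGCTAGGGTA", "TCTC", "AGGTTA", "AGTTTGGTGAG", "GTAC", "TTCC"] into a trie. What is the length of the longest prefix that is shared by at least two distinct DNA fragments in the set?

The deepest shared node is where two words last agree before diverging.
e.g. "AAATCGTTCT" and "AACAT" share the prefix "AA" of length 2; no pair shares a longer one.
Longest shared-prefix length: 2

2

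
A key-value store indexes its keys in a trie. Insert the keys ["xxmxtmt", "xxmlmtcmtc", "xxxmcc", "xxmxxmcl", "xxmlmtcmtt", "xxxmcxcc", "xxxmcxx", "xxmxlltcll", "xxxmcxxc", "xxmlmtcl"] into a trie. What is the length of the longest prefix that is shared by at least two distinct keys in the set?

9

The deepest shared node is where two words last agree before diverging.
e.g. "xxmlmtcmtc" and "xxmlmtcmtt" share the prefix "xxmlmtcmt" of length 9; no pair shares a longer one.
Longest shared-prefix length: 9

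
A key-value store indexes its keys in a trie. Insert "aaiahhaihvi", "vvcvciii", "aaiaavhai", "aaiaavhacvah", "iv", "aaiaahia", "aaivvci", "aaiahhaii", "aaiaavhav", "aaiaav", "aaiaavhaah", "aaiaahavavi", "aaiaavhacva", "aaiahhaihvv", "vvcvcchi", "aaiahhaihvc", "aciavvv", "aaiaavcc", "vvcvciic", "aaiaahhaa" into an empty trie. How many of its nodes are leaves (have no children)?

Leaves are exactly the stored words that no other stored word extends.
Those words: "aaiaahavavi", "aaiaahhaa", "aaiaahia", "aaiaavcc", "aaiaavhaah", "aaiaavhacvah", "aaiaavhai", "aaiaavhav", "aaiahhaihvc", "aaiahhaihvi", "aaiahhaihvv", "aaiahhaii", "aaivvci", "aciavvv", "iv", "vvcvcchi", "vvcvciic", "vvcvciii"
Leaf count: 18

18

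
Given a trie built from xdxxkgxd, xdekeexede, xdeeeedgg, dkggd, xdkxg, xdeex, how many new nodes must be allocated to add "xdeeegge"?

3

Walking "xdeeegge" from the root, the first 5 characters ("xdeee") follow existing edges; "g" is the first miss.
New nodes needed: |"xdeeegge"| − 5 = 8 − 5 = 3.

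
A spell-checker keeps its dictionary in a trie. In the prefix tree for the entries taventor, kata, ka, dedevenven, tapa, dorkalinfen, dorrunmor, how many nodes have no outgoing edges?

Leaves are exactly the stored words that no other stored word extends.
Those words: "dedevenven", "dorkalinfen", "dorrunmor", "kata", "tapa", "taventor"
Leaf count: 6

6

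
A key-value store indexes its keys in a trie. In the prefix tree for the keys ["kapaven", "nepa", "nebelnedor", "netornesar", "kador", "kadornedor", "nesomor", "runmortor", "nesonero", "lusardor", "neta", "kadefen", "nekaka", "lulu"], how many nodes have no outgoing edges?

13

Leaves are exactly the stored words that no other stored word extends.
Those words: "kadefen", "kadornedor", "kapaven", "lulu", "lusardor", "nebelnedor", "nekaka", "nepa", "nesomor", "nesonero", "neta", "netornesar", "runmortor"
Leaf count: 13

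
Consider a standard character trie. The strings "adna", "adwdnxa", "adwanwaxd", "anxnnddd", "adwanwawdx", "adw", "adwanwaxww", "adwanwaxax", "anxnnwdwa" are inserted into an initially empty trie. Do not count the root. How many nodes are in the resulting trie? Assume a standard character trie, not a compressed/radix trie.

33

For each word, the new-node count is its length minus the longest prefix already in the trie:
  "adna" → 4 new (a, d, n, a)
  "adwdnxa" → prefix "ad" already present; 5 new (w, d, n, x, a)
  "adwanwaxd" → prefix "adw" already present; 6 new (a, n, w, a, x, d)
  "anxnnddd" → prefix "a" already present; 7 new (n, x, n, n, d, d, d)
  "adwanwawdx" → prefix "adwanwa" already present; 3 new (w, d, x)
  "adw" → prefix "adw" already present; 0 new (none)
  "adwanwaxww" → prefix "adwanwax" already present; 2 new (w, w)
  "adwanwaxax" → prefix "adwanwax" already present; 2 new (a, x)
  "anxnnwdwa" → prefix "anxnn" already present; 4 new (w, d, w, a)
Total nodes = 4 + 5 + 6 + 7 + 3 + 0 + 2 + 2 + 4 = 33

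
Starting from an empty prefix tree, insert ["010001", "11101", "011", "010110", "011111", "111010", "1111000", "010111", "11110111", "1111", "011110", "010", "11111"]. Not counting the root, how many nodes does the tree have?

Trace insertions, counting only characters that open a new branch:
  "010001" → 6 new (0, 1, 0, 0, 0, 1)
  "11101" → 5 new (1, 1, 1, 0, 1)
  "011" → prefix "01" already present; 1 new (1)
  "010110" → prefix "010" already present; 3 new (1, 1, 0)
  "011111" → prefix "011" already present; 3 new (1, 1, 1)
  "111010" → prefix "11101" already present; 1 new (0)
  "1111000" → prefix "111" already present; 4 new (1, 0, 0, 0)
  "010111" → prefix "01011" already present; 1 new (1)
  "11110111" → prefix "11110" already present; 3 new (1, 1, 1)
  "1111" → prefix "1111" already present; 0 new (none)
  "011110" → prefix "01111" already present; 1 new (0)
  "010" → prefix "010" already present; 0 new (none)
  "11111" → prefix "1111" already present; 1 new (1)
Total nodes = 6 + 5 + 1 + 3 + 3 + 1 + 4 + 1 + 3 + 0 + 1 + 0 + 1 = 29

29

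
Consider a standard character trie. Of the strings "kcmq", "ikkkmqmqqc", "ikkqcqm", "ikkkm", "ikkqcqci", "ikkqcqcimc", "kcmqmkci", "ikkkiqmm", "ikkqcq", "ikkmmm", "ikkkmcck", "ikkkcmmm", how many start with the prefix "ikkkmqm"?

1

Filter for entries beginning with "ikkkmqm":
Words under "ikkkmqm": ikkkmqmqqc
Count: 1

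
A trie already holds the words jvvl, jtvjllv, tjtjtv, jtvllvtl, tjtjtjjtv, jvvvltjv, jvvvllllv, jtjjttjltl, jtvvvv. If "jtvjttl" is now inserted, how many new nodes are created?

3

The longest prefix of "jtvjttl" already in the trie is "jtvj" (length 4).
Each of the 3 remaining characters creates one node.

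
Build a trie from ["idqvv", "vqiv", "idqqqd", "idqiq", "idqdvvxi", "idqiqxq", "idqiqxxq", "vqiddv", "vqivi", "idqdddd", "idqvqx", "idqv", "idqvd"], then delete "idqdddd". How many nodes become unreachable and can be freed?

3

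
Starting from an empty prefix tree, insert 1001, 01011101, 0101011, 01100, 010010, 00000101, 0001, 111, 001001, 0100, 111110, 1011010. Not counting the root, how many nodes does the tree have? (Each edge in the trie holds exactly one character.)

43

Count nodes per top-level branch (shared prefixes stored once):
  '0'-branch (00000101, 0001, 001001, 0100, 010010, 0101011, 01011101, 01100): 29 nodes
  '1'-branch (1001, 1011010, 111, 111110): 14 nodes
Sum: 43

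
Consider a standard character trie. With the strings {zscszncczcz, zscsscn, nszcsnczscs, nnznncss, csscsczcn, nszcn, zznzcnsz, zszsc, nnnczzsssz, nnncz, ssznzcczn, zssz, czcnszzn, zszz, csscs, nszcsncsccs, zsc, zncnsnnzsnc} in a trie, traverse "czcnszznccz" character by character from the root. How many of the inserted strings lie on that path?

Walk "czcnszznccz" from the root; an end-of-word marker is hit whenever a stored word is a prefix of "czcnszznccz".
Prefixes of the query that are stored words: "czcnszzn"
Count: 1

1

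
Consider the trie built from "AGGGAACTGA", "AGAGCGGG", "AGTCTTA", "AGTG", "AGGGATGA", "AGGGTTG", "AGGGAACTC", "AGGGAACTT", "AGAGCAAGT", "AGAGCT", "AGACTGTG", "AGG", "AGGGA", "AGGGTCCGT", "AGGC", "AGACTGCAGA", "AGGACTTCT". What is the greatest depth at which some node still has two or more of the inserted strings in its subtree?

8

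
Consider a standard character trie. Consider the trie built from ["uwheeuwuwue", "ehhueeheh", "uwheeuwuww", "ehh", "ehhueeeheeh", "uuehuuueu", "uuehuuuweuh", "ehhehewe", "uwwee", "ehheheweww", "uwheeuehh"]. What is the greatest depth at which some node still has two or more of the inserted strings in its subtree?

The deepest shared node is where two words last agree before diverging.
"uwheeuwuwue" and "uwheeuwuww" agree on "uwheeuwuw" (9 characters) before diverging; nothing deeper is shared.
Longest shared-prefix length: 9

9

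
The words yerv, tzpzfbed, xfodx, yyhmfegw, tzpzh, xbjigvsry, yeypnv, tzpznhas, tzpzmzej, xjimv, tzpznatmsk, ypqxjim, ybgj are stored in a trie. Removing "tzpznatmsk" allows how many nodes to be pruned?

Walk "tzpznatmsk" from the leaf back toward the root, removing each node that no remaining word uses.
The suffix "atmsk" (5 nodes) is used only by "tzpznatmsk"; the node for "tzpzn" still has the child "h", so pruning stops there.
Nodes removed: 5

5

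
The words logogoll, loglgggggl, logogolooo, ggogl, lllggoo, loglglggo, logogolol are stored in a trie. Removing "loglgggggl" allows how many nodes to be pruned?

Walk "loglgggggl" from the leaf back toward the root, removing each node that no remaining word uses.
The suffix "ggggl" (5 nodes) is used only by "loglgggggl"; the node for "loglg" still has the child "l", so pruning stops there.
Nodes removed: 5

5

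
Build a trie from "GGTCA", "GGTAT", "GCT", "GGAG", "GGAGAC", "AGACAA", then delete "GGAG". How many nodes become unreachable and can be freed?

Walk "GGAG" from the leaf back toward the root, removing each node that no remaining word uses.
Every node on "GGAG" is still needed (e.g. by "GGAGAC"), so nothing is freed.
Nodes removed: 0

0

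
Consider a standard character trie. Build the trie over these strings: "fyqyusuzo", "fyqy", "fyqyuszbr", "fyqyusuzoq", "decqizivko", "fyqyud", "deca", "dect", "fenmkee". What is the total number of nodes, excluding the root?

32

Insert word by word; a character creates a node only if that edge doesn't already exist:
  "fyqyusuzo" → 9 new (f, y, q, y, u, s, u, z, o)
  "fyqy" → prefix "fyqy" already present; 0 new (none)
  "fyqyuszbr" → prefix "fyqyus" already present; 3 new (z, b, r)
  "fyqyusuzoq" → prefix "fyqyusuzo" already present; 1 new (q)
  "decqizivko" → 10 new (d, e, c, q, i, z, i, v, k, o)
  "fyqyud" → prefix "fyqyu" already present; 1 new (d)
  "deca" → prefix "dec" already present; 1 new (a)
  "dect" → prefix "dec" already present; 1 new (t)
  "fenmkee" → prefix "f" already present; 6 new (e, n, m, k, e, e)
Total nodes = 9 + 0 + 3 + 1 + 10 + 1 + 1 + 1 + 6 = 32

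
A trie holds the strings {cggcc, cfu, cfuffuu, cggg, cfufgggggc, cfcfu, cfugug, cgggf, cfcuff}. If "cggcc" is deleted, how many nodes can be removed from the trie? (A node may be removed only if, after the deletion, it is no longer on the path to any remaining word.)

A node on "cggcc"'s path can go only if nothing else ends at it or branches off below it.
The suffix "cc" (2 nodes) is used only by "cggcc"; the node for "cgg" still has the child "g", so pruning stops there.
Nodes removed: 2

2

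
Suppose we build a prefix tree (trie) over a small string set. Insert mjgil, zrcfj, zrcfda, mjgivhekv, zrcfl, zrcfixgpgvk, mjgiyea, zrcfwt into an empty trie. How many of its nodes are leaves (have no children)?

8

A leaf is a node with no children — equivalently, the end of a word that is not a proper prefix of any other stored word.
Those words: "mjgil", "mjgivhekv", "mjgiyea", "zrcfda", "zrcfixgpgvk", "zrcfj", "zrcfl", "zrcfwt"
Leaf count: 8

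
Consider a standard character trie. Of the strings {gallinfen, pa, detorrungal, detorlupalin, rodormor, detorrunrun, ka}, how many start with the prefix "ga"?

1

Walk to "ga"; the words in its subtree are exactly those with that prefix.
Words under "ga": gallinfen
Count: 1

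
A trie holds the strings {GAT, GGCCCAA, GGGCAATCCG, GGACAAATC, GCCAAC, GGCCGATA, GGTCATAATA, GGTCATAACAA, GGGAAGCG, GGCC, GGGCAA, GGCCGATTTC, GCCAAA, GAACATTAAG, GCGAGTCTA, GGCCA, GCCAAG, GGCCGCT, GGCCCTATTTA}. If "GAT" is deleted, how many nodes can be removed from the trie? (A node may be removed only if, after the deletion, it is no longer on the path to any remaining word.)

1

After clearing the end-marker at "GAT", prune upward until reaching a node still needed by another word.
The suffix "T" (1 node) is used only by "GAT"; the node for "GA" still has the child "A", so pruning stops there.
Nodes removed: 1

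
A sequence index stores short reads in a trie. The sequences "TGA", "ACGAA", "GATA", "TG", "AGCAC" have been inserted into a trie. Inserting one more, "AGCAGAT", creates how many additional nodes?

The longest prefix of "AGCAGAT" already in the trie is "AGCA" (length 4).
Each of the 3 remaining characters creates one node.

3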